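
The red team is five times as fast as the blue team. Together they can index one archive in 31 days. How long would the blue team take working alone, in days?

186 days

Let the blue team's rate be r; then the red team's rate is 5r, so together (5 + 1)r = 6r = 1/31.
Thus r = 1/186 per day.
The blue team alone: 186 days; the red team alone: 186/5 days.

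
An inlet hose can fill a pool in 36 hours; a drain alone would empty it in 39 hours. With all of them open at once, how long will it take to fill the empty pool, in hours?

468 hours

Net rate = 1/36 − 1/39 = (13 − 12)/468 = 1/468 per hour.
Filling time = 1 ÷ (1/468) = 468 hours.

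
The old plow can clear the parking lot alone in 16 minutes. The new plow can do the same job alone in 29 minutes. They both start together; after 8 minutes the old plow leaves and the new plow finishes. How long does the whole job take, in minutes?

29/2 minutes

In the first 8 minutes the combined rate is 45/464, so 45/58 of the job is done, leaving 13/58.
After the old plow leaves the rate is 1/29 per minute; the remaining 13/58 takes 13/2 minutes.
Total = 8 + 13/2 = 29/2 minutes.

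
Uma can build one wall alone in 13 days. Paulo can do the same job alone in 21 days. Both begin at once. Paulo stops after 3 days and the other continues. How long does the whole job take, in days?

78/7 days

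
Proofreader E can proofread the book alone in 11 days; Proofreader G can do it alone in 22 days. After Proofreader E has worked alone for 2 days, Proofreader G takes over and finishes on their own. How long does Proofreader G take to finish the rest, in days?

In 2 days Proofreader E does 2/11 of the job, leaving 9/11.
Proofreader G works at 1/22 per day, so finishing takes 9/11 ÷ 1/22 = 18 days.

18 days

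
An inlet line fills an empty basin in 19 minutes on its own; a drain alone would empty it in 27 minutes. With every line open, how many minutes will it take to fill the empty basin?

513/8 minutes

Net rate = 1/19 − 1/27 = (27 − 19)/513 = 8/513 per minute.
Filling time = 1 ÷ (8/513) = 513/8 minutes.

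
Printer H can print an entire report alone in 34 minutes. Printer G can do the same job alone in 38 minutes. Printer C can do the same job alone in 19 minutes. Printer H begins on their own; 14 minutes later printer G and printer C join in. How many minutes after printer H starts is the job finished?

136/7 minutes

In the first 14 minutes printer H alone does 14/34 = 7/17 of the job, leaving 10/17.
Once everyone is working, combined rate: 1/34 + 1/38 + 1/19 = (19 + 17 + 34)/646 = 70/646 = 35/323 per minute.
Remaining 10/17 at 35/323 per minute takes 38/7 minutes.
Total from the start = 14 + 38/7 = 136/7 minutes.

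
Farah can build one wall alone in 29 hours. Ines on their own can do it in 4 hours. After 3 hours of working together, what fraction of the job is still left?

Combined rate: 1/29 + 1/4 = (4 + 29)/116 = 33/116 per hour.
In 3 hours they complete 3·33/116 = 99/116 of the job.
So 17/116 remains.

17/116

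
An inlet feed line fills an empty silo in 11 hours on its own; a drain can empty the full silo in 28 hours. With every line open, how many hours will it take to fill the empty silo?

Net rate = 1/11 − 1/28 = (28 − 11)/308 = 17/308 per hour.
Filling time = 1 ÷ (17/308) = 308/17 hours.

308/17 hours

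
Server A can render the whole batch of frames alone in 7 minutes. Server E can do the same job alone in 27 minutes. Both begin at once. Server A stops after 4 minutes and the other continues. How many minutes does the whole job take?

81/7 minutes

In the first 4 minutes the combined rate is 34/189, so 136/189 of the job is done, leaving 53/189.
After server A leaves the rate is 1/27 per minute; the remaining 53/189 takes 53/7 minutes.
Total = 4 + 53/7 = 81/7 minutes.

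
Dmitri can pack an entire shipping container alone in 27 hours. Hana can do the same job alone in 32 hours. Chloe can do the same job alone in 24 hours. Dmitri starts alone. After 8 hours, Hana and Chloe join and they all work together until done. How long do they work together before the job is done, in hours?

32/5 hours

In the first 8 hours Dmitri alone does 8/27 of the job, leaving 19/27.
Once everyone is working, combined rate: 1/27 + 1/32 + 1/24 = (32 + 27 + 36)/864 = 95/864 per hour.
Remaining 19/27 at 95/864 per hour takes 32/5 hours.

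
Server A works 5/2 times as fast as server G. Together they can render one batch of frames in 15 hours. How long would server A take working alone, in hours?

Let server G's rate be r; then server A's rate is (5/2)r, so together (5/2 + 1)r = (7/2)r = 1/15.
Thus r = 2/105 per hour.
Server G alone: 105/2 hours; server A alone: 21 hours.

21 hours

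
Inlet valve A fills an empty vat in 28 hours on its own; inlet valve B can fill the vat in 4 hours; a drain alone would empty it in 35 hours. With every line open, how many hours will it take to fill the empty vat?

Net rate = 1/28 + 1/4 − 1/35 = (5 + 35 − 4)/140 = 36/140 = 9/35 per hour.
Filling time = 1 ÷ (9/35) = 35/9 hours.

35/9 hours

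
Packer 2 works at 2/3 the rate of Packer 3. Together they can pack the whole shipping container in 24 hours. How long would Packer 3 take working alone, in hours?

40 hours

Let Packer 3's rate be r; then Packer 2's rate is (2/3)r, so together (2/3 + 1)r = (5/3)r = 1/24.
Thus r = 1/40 per hour.
Packer 3 alone: 40 hours; Packer 2 alone: 60 hours.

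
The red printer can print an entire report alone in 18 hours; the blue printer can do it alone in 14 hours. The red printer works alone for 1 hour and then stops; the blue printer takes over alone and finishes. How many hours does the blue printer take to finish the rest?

In 1 hour the red printer does 1/18 of the job, leaving 17/18.
The blue printer works at 1/14 per hour, so finishing takes 17/18 ÷ 1/14 = 119/9 hours.

119/9 hours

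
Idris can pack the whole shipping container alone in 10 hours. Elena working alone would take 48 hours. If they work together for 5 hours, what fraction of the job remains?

19/48

Combined rate: 1/10 + 1/48 = (24 + 5)/240 = 29/240 per hour.
In 5 hours they complete 5·29/240 = 29/48 of the job.
So 19/48 remains.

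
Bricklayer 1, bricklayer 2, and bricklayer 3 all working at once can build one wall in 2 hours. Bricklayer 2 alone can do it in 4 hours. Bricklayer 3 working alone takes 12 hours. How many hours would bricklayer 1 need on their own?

Combined rate is 1/2 per hour.
Known contribution: 1/4 + 1/12 = (3 + 1)/12 = 4/12 = 1/3 per hour.
So bricklayer 1's rate is 1/2 − 1/3 = 1/6, meaning 6 hours alone.

6 hours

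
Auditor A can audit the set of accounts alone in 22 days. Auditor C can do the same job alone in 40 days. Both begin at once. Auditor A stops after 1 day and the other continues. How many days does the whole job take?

In the first 1 day the combined rate is 31/440, so 31/440 of the job is done, leaving 409/440.
After Auditor A leaves the rate is 1/40 per day; the remaining 409/440 takes 409/11 days.
Total = 1 + 409/11 = 420/11 days.

420/11 days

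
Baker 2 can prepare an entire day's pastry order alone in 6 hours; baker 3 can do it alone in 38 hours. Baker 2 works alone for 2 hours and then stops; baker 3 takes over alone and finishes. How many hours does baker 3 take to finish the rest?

76/3 hours

In 2 hours baker 2 does 2/6 = 1/3 of the job, leaving 2/3.
Baker 3 works at 1/38 per hour, so finishing takes 2/3 ÷ 1/38 = 76/3 hours.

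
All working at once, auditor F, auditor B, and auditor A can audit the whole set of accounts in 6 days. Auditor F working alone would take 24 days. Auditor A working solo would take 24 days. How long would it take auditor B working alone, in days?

Combined rate is 1/6 per day.
Known contribution: 1/24 + 1/24 = (1 + 1)/24 = 2/24 = 1/12 per day.
So auditor B's rate is 1/6 − 1/12 = 1/12, meaning 12 days alone.

12 days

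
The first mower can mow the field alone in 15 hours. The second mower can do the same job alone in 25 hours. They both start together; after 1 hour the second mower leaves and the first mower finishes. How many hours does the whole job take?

72/5 hours

In the first 1 hour the combined rate is 8/75, so 8/75 of the job is done, leaving 67/75.
After the second mower leaves the rate is 1/15 per hour; the remaining 67/75 takes 67/5 hours.
Total = 1 + 67/5 = 72/5 hours.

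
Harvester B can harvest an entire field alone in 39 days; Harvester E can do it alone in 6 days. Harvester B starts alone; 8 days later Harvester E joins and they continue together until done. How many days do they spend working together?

62/15 days

In 8 days Harvester B does 8/39 of the job, leaving 31/39.
Harvester B and Harvester E together work at 5/26 per day, so finishing takes 31/39 ÷ 5/26 = 62/15 days.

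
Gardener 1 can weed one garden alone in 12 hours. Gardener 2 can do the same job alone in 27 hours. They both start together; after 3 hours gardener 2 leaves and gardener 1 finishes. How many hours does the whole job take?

32/3 hours

In the first 3 hours the combined rate is 13/108, so 13/36 of the job is done, leaving 23/36.
After gardener 2 leaves the rate is 1/12 per hour; the remaining 23/36 takes 23/3 hours.
Total = 3 + 23/3 = 32/3 hours.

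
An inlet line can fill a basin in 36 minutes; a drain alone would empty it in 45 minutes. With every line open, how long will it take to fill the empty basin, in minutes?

180 minutes

Net rate = 1/36 − 1/45 = (5 − 4)/180 = 1/180 per minute.
Filling time = 1 ÷ (1/180) = 180 minutes.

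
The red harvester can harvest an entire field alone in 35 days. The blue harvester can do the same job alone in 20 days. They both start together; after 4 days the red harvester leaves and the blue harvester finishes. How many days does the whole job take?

In the first 4 days the combined rate is 11/140, so 11/35 of the job is done, leaving 24/35.
After the red harvester leaves the rate is 1/20 per day; the remaining 24/35 takes 96/7 days.
Total = 4 + 96/7 = 124/7 days.

124/7 days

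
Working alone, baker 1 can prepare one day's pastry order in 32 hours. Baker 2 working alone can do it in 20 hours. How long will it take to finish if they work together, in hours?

160/13 hours

Combined rate: 1/32 + 1/20 = (5 + 8)/160 = 13/160 per hour.
Time = 1 ÷ (13/160) = 160/13 hours.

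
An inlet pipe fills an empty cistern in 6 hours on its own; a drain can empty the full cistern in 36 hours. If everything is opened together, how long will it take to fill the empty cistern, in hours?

36/5 hours

Net rate = 1/6 − 1/36 = (6 − 1)/36 = 5/36 per hour.
Filling time = 1 ÷ (5/36) = 36/5 hours.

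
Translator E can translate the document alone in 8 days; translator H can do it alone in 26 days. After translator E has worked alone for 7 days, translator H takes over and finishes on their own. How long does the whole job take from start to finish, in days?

41/4 days

In 7 days translator E does 7/8 of the job, leaving 1/8.
Translator H works at 1/26 per day, so finishing takes 1/8 ÷ 1/26 = 13/4 days.
Total time = 7 + 13/4 = 41/4 days.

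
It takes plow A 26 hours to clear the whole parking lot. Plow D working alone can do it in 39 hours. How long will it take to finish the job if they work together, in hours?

With two workers the combined time is the product over the sum: 26·39/(26+39) = 1014/65 = 78/5 hours.

78/5 hours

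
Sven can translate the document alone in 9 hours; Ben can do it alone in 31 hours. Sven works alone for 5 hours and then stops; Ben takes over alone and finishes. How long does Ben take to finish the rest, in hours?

124/9 hours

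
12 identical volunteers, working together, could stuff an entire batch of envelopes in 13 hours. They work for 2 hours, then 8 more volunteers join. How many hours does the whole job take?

43/5 hours

One volunteer does 1/156 of the job per hour.
After 2 hours with 12 volunteers, 2/13 is done (11/13 left).
With 20 volunteers the rate is 20/156 = 5/39, so the rest takes 11/13 ÷ 5/39 = 33/5 hours.
Total = 2 + 33/5 = 43/5 hours.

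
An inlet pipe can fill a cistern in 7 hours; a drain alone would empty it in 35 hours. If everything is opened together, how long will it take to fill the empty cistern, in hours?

Net rate = 1/7 − 1/35 = (5 − 1)/35 = 4/35 per hour.
Filling time = 1 ÷ (4/35) = 35/4 hours.

35/4 hours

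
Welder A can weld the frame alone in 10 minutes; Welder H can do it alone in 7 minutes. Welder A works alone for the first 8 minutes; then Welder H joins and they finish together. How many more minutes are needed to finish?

14/17 minutes

In 8 minutes Welder A does 8/10 = 4/5 of the job, leaving 1/5.
Welder A and Welder H together work at 17/70 per minute, so finishing takes 1/5 ÷ 17/70 = 14/17 minutes.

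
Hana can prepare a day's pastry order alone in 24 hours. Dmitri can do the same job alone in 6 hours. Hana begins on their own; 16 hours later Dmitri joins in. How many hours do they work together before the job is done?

In the first 16 hours Hana alone does 16/24 = 2/3 of the job, leaving 1/3.
Once everyone is working, combined rate: 1/24 + 1/6 = (1 + 4)/24 = 5/24 per hour.
Remaining 1/3 at 5/24 per hour takes 8/5 hours.

8/5 hours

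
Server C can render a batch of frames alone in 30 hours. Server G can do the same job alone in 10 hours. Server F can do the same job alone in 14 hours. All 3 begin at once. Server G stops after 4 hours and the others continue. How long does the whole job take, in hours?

63/11 hours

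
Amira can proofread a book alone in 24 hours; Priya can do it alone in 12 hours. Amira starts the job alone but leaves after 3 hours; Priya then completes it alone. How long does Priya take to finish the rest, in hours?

In 3 hours Amira does 3/24 = 1/8 of the job, leaving 7/8.
Priya works at 1/12 per hour, so finishing takes 7/8 ÷ 1/12 = 21/2 hours.

21/2 hours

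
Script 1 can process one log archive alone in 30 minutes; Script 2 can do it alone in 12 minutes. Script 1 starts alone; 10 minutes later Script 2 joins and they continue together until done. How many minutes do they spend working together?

In 10 minutes Script 1 does 10/30 = 1/3 of the job, leaving 2/3.
Script 1 and Script 2 together work at 7/60 per minute, so finishing takes 2/3 ÷ 7/60 = 40/7 minutes.

40/7 minutes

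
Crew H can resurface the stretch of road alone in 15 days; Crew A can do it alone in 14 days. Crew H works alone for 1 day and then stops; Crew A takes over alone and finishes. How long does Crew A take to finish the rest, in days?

196/15 days

In 1 day Crew H does 1/15 of the job, leaving 14/15.
Crew A works at 1/14 per day, so finishing takes 14/15 ÷ 1/14 = 196/15 days.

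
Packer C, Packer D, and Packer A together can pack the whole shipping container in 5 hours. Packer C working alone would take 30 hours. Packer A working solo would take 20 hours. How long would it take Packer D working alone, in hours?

60/7 hours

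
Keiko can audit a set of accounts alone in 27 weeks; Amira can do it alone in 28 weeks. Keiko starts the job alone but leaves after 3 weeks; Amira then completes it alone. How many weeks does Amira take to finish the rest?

In 3 weeks Keiko does 3/27 = 1/9 of the job, leaving 8/9.
Amira works at 1/28 per week, so finishing takes 8/9 ÷ 1/28 = 224/9 weeks.

224/9 weeks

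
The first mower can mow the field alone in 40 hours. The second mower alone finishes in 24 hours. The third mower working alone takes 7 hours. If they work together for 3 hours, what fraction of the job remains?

13/35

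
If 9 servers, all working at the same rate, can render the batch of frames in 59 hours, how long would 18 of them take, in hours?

Total work is 9·59 = 531 server-hours.
With 18 servers: 531/18 = 59/2 hours.

59/2 hours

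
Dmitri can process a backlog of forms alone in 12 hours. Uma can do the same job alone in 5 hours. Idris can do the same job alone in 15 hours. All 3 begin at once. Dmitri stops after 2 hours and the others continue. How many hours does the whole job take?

25/8 hours

In the first 2 hours the combined rate is 7/20, so 7/10 of the job is done, leaving 3/10.
After Dmitri leaves the rate is 4/15 per hour; the remaining 3/10 takes 9/8 hours.
Total = 2 + 9/8 = 25/8 hours.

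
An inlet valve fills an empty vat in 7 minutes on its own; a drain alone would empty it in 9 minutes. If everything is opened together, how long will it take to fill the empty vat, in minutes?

63/2 minutes

Net rate = 1/7 − 1/9 = (9 − 7)/63 = 2/63 per minute.
Filling time = 1 ÷ (2/63) = 63/2 minutes.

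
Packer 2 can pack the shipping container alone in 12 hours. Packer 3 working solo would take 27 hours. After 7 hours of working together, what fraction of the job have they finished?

Combined rate: 1/12 + 1/27 = (9 + 4)/108 = 13/108 per hour.
In 7 hours they complete 7·13/108 = 91/108 of the job.

91/108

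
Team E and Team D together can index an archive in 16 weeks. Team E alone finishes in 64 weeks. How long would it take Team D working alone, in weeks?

64/3 weeks

Combined rate is 1/16 per week.
Known contribution: 1/64 per week.
So Team D's rate is 1/16 − 1/64 = 3/64, meaning 64/3 weeks alone.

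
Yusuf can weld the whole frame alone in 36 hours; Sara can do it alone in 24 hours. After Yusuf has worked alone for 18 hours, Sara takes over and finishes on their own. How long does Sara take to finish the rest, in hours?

In 18 hours Yusuf does 18/36 = 1/2 of the job, leaving 1/2.
Sara works at 1/24 per hour, so finishing takes 1/2 ÷ 1/24 = 12 hours.

12 hours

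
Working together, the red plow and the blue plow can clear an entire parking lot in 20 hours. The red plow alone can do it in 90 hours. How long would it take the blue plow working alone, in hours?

Combined rate is 1/20 per hour.
Known contribution: 1/90 per hour.
So the blue plow's rate is 1/20 − 1/90 = 7/180, meaning 180/7 hours alone.

180/7 hours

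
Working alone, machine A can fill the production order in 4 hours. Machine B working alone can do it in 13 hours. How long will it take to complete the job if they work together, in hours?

52/17 hours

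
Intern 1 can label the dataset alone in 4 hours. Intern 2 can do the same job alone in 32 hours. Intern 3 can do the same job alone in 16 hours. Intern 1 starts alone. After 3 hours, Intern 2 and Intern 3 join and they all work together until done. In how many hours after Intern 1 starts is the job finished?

In the first 3 hours Intern 1 alone does 3/4 of the job, leaving 1/4.
Once everyone is working, combined rate: 1/4 + 1/32 + 1/16 = (8 + 1 + 2)/32 = 11/32 per hour.
Remaining 1/4 at 11/32 per hour takes 8/11 hours.
Total from the start = 3 + 8/11 = 41/11 hours.

41/11 hours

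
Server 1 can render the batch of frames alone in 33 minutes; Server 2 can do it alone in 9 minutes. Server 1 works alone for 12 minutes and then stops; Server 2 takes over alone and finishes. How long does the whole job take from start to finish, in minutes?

195/11 minutes

In 12 minutes Server 1 does 12/33 = 4/11 of the job, leaving 7/11.
Server 2 works at 1/9 per minute, so finishing takes 7/11 ÷ 1/9 = 63/11 minutes.
Total time = 12 + 63/11 = 195/11 minutes.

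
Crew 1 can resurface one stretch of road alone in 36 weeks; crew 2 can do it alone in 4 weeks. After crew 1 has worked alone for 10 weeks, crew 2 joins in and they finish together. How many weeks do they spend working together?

13/5 weeks

In 10 weeks crew 1 does 10/36 = 5/18 of the job, leaving 13/18.
Crew 1 and crew 2 together work at 5/18 per week, so finishing takes 13/18 ÷ 5/18 = 13/5 weeks.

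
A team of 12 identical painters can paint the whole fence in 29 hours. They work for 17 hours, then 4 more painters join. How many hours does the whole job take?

One painter does 1/348 of the job per hour.
After 17 hours with 12 painters, 17/29 is done (12/29 left).
With 16 painters the rate is 16/348 = 4/87, so the rest takes 12/29 ÷ 4/87 = 9 hours.
Total = 17 + 9 = 26 hours.

26 hours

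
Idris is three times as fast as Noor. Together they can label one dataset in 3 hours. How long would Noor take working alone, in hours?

12 hours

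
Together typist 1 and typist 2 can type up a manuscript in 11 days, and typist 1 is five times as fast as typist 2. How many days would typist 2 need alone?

66 days

Let typist 2's rate be r; then typist 1's rate is 5r, so together (5 + 1)r = 6r = 1/11.
Thus r = 1/66 per day.
Typist 2 alone: 66 days; typist 1 alone: 66/5 days.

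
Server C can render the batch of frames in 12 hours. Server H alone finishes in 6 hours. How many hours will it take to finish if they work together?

4 hours

Combined rate: 1/12 + 1/6 = (1 + 2)/12 = 3/12 = 1/4 per hour.
Time = 1 ÷ (1/4) = 4 hours.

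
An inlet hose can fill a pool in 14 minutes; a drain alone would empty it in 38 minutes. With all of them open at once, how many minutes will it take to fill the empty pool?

133/6 minutes

Net rate = 1/14 − 1/38 = (19 − 7)/266 = 12/266 = 6/133 per minute.
Filling time = 1 ÷ (6/133) = 133/6 minutes.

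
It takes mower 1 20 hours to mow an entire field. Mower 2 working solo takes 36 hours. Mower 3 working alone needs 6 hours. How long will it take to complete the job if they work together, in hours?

Combined rate: 1/20 + 1/36 + 1/6 = (9 + 5 + 30)/180 = 44/180 = 11/45 per hour.
Time = 1 ÷ (11/45) = 45/11 hours.

45/11 hours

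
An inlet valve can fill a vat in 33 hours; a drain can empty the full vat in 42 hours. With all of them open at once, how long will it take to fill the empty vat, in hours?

Net rate = 1/33 − 1/42 = (14 − 11)/462 = 3/462 = 1/154 per hour.
Filling time = 1 ÷ (1/154) = 154 hours.

154 hours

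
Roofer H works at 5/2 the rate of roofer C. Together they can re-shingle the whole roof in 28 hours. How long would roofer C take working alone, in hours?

98 hours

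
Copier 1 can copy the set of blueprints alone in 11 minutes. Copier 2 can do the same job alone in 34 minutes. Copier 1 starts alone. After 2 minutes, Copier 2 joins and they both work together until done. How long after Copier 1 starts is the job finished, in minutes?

In the first 2 minutes Copier 1 alone does 2/11 of the job, leaving 9/11.
Once everyone is working, combined rate: 1/11 + 1/34 = (34 + 11)/374 = 45/374 per minute.
Remaining 9/11 at 45/374 per minute takes 34/5 minutes.
Total from the start = 2 + 34/5 = 44/5 minutes.

44/5 minutes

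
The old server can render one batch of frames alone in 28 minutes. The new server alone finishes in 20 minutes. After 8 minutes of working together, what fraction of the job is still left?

11/35

Combined rate: 1/28 + 1/20 = (5 + 7)/140 = 12/140 = 3/35 per minute.
In 8 minutes they complete 8·3/35 = 24/35 of the job.
So 11/35 remains.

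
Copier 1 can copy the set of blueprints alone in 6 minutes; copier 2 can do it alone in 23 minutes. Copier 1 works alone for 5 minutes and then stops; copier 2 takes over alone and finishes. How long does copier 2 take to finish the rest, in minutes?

23/6 minutes

In 5 minutes copier 1 does 5/6 of the job, leaving 1/6.
Copier 2 works at 1/23 per minute, so finishing takes 1/6 ÷ 1/23 = 23/6 minutes.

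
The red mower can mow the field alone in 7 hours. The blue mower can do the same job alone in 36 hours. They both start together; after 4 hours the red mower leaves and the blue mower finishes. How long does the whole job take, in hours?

In the first 4 hours the combined rate is 43/252, so 43/63 of the job is done, leaving 20/63.
After the red mower leaves the rate is 1/36 per hour; the remaining 20/63 takes 80/7 hours.
Total = 4 + 80/7 = 108/7 hours.

108/7 hours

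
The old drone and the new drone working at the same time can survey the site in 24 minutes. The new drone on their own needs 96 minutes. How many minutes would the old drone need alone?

32 minutes

Combined rate is 1/24 per minute.
Known contribution: 1/96 per minute.
So the old drone's rate is 1/24 − 1/96 = 1/32, meaning 32 minutes alone.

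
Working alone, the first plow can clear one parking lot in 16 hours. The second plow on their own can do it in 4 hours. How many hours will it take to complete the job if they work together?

16/5 hours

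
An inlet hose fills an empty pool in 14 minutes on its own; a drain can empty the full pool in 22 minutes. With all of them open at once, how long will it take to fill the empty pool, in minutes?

77/2 minutes

Net rate = 1/14 − 1/22 = (11 − 7)/154 = 4/154 = 2/77 per minute.
Filling time = 1 ÷ (2/77) = 77/2 minutes.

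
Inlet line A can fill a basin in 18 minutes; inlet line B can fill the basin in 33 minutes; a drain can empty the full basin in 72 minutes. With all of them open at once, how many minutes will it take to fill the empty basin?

264/19 minutes

Net rate = 1/18 + 1/33 − 1/72 = (44 + 24 − 11)/792 = 57/792 = 19/264 per minute.
Filling time = 1 ÷ (19/264) = 264/19 minutes.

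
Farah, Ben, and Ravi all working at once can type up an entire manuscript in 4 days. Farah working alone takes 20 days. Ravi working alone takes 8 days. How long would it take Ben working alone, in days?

Combined rate is 1/4 per day.
Known contribution: 1/20 + 1/8 = (2 + 5)/40 = 7/40 per day.
So Ben's rate is 1/4 − 7/40 = 3/40, meaning 40/3 days alone.

40/3 days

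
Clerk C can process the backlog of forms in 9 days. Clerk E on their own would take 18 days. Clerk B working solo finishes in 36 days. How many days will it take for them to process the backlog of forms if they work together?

36/7 days

Combined rate: 1/9 + 1/18 + 1/36 = (4 + 2 + 1)/36 = 7/36 per day.
Time = 1 ÷ (7/36) = 36/7 days.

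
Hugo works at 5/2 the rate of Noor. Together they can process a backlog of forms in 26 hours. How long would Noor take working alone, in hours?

Let Noor's rate be r; then Hugo's rate is (5/2)r, so together (5/2 + 1)r = (7/2)r = 1/26.
Thus r = 1/91 per hour.
Noor alone: 91 hours; Hugo alone: 182/5 hours.

91 hours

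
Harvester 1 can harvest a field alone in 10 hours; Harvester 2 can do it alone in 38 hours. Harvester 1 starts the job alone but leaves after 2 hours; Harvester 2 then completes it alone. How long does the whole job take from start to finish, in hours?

162/5 hours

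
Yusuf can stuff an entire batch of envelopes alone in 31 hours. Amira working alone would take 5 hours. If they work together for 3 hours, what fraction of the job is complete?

108/155

Combined rate: 1/31 + 1/5 = (5 + 31)/155 = 36/155 per hour.
In 3 hours they complete 3·36/155 = 108/155 of the job.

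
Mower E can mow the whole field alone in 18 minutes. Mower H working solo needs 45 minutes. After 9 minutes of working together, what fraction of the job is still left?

3/10

Combined rate: 1/18 + 1/45 = (5 + 2)/90 = 7/90 per minute.
In 9 minutes they complete 9·7/90 = 7/10 of the job.
So 3/10 remains.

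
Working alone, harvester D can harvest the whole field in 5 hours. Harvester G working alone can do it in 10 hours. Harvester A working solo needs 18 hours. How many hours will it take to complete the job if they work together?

Combined rate: 1/5 + 1/10 + 1/18 = (18 + 9 + 5)/90 = 32/90 = 16/45 per hour.
Time = 1 ÷ (16/45) = 45/16 hours.

45/16 hours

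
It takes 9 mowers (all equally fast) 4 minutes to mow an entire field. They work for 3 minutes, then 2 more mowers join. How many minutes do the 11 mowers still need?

9/11 minutes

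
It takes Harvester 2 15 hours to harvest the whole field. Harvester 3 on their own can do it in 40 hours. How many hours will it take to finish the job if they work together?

120/11 hours

Combined rate: 1/15 + 1/40 = (8 + 3)/120 = 11/120 per hour.
Time = 1 ÷ (11/120) = 120/11 hours.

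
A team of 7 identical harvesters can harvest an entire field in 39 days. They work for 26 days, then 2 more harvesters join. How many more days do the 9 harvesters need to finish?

91/9 days

One harvester does 1/273 of the job per day.
After 26 days with 7 harvesters, 2/3 is done (1/3 left).
With 9 harvesters the rate is 9/273 = 3/91, so the rest takes 1/3 ÷ 3/91 = 91/9 days.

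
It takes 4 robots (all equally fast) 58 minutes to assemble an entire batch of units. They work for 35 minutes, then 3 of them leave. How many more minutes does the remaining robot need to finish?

One robot does 1/232 of the job per minute.
After 35 minutes with 4 robots, 35/58 is done (23/58 left).
With 1 robot the rate is 1/232, so the rest takes 23/58 ÷ 1/232 = 92 minutes.

92 minutes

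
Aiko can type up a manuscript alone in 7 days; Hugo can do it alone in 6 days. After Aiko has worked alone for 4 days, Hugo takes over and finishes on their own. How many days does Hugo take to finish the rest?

18/7 days

In 4 days Aiko does 4/7 of the job, leaving 3/7.
Hugo works at 1/6 per day, so finishing takes 3/7 ÷ 1/6 = 18/7 days.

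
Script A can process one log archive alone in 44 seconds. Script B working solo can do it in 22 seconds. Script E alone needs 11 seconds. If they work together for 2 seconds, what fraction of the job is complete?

7/22

Combined rate: 1/44 + 1/22 + 1/11 = (1 + 2 + 4)/44 = 7/44 per second.
In 2 seconds they complete 2·7/44 = 7/22 of the job.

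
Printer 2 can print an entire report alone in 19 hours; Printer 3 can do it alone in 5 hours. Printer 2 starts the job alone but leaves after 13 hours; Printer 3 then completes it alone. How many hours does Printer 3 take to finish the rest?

30/19 hours

In 13 hours Printer 2 does 13/19 of the job, leaving 6/19.
Printer 3 works at 1/5 per hour, so finishing takes 6/19 ÷ 1/5 = 30/19 hours.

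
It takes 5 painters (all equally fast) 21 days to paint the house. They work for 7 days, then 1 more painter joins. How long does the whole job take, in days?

One painter does 1/105 of the job per day.
After 7 days with 5 painters, 1/3 is done (2/3 left).
With 6 painters the rate is 6/105 = 2/35, so the rest takes 2/3 ÷ 2/35 = 35/3 days.
Total = 7 + 35/3 = 56/3 days.

56/3 days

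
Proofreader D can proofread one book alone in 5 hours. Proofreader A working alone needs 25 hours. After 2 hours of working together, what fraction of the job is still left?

Combined rate: 1/5 + 1/25 = (5 + 1)/25 = 6/25 per hour.
In 2 hours they complete 2·6/25 = 12/25 of the job.
So 13/25 remains.

13/25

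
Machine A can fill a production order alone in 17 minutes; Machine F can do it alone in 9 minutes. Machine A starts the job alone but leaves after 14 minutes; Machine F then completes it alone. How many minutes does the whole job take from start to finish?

265/17 minutes

In 14 minutes Machine A does 14/17 of the job, leaving 3/17.
Machine F works at 1/9 per minute, so finishing takes 3/17 ÷ 1/9 = 27/17 minutes.
Total time = 14 + 27/17 = 265/17 minutes.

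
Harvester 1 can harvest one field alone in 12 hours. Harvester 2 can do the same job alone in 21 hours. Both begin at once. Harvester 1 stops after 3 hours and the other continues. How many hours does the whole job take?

In the first 3 hours the combined rate is 11/84, so 11/28 of the job is done, leaving 17/28.
After harvester 1 leaves the rate is 1/21 per hour; the remaining 17/28 takes 51/4 hours.
Total = 3 + 51/4 = 63/4 hours.

63/4 hours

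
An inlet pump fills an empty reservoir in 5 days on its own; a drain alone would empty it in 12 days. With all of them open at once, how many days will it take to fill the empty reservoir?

60/7 days

Net rate = 1/5 − 1/12 = (12 − 5)/60 = 7/60 per day.
Filling time = 1 ÷ (7/60) = 60/7 days.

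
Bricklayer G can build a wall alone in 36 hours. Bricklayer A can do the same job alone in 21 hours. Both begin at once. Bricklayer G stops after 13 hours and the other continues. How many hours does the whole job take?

161/12 hours

In the first 13 hours the combined rate is 19/252, so 247/252 of the job is done, leaving 5/252.
After Bricklayer G leaves the rate is 1/21 per hour; the remaining 5/252 takes 5/12 hours.
Total = 13 + 5/12 = 161/12 hours.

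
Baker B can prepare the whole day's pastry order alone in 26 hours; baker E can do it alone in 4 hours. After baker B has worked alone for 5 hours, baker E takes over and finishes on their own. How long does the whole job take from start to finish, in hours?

107/13 hours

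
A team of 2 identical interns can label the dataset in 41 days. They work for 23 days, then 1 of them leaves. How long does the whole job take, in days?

One intern does 1/82 of the job per day.
After 23 days with 2 interns, 23/41 is done (18/41 left).
With 1 intern the rate is 1/82, so the rest takes 18/41 ÷ 1/82 = 36 days.
Total = 23 + 36 = 59 days.

59 days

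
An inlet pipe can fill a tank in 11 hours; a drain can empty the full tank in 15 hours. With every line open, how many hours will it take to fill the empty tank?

165/4 hours

Net rate = 1/11 − 1/15 = (15 − 11)/165 = 4/165 per hour.
Filling time = 1 ÷ (4/165) = 165/4 hours.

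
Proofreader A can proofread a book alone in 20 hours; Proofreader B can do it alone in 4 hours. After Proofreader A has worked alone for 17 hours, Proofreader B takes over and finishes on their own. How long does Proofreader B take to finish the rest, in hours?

In 17 hours Proofreader A does 17/20 of the job, leaving 3/20.
Proofreader B works at 1/4 per hour, so finishing takes 3/20 ÷ 1/4 = 3/5 hours.

3/5 hours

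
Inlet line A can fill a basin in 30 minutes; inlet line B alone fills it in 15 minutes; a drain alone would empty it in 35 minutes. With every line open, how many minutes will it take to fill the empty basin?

14 minutes

Net rate = 1/30 + 1/15 − 1/35 = (7 + 14 − 6)/210 = 15/210 = 1/14 per minute.
Filling time = 1 ÷ (1/14) = 14 minutes.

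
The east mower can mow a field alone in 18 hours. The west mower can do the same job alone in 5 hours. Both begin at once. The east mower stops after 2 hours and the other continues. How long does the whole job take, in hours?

40/9 hours

In the first 2 hours the combined rate is 23/90, so 23/45 of the job is done, leaving 22/45.
After the east mower leaves the rate is 1/5 per hour; the remaining 22/45 takes 22/9 hours.
Total = 2 + 22/9 = 40/9 hours.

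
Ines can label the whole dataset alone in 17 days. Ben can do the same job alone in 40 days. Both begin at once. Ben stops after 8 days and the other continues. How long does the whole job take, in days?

In the first 8 days the combined rate is 57/680, so 57/85 of the job is done, leaving 28/85.
After Ben leaves the rate is 1/17 per day; the remaining 28/85 takes 28/5 days.
Total = 8 + 28/5 = 68/5 days.

68/5 days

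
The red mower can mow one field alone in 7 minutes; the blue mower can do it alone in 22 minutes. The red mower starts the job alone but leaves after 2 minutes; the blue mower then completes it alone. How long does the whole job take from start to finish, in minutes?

In 2 minutes the red mower does 2/7 of the job, leaving 5/7.
The blue mower works at 1/22 per minute, so finishing takes 5/7 ÷ 1/22 = 110/7 minutes.
Total time = 2 + 110/7 = 124/7 minutes.

124/7 minutes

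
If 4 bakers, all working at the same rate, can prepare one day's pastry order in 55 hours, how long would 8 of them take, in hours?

Total work is 4·55 = 220 baker-hours.
With 8 bakers: 220/8 = 55/2 hours.

55/2 hours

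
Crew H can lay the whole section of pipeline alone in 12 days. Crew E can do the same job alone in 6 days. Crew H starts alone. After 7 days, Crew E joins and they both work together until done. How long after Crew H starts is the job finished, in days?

26/3 days

In the first 7 days Crew H alone does 7/12 of the job, leaving 5/12.
Once everyone is working, combined rate: 1/12 + 1/6 = (1 + 2)/12 = 3/12 = 1/4 per day.
Remaining 5/12 at 1/4 per day takes 5/3 days.
Total from the start = 7 + 5/3 = 26/3 days.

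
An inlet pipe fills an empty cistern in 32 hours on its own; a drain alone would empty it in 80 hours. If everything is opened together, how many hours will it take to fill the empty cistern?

Net rate = 1/32 − 1/80 = (5 − 2)/160 = 3/160 per hour.
Filling time = 1 ÷ (3/160) = 160/3 hours.

160/3 hours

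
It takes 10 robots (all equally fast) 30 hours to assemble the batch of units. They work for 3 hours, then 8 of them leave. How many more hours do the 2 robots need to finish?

135 hours

One robot does 1/300 of the job per hour.
After 3 hours with 10 robots, 1/10 is done (9/10 left).
With 2 robots the rate is 2/300 = 1/150, so the rest takes 9/10 ÷ 1/150 = 135 hours.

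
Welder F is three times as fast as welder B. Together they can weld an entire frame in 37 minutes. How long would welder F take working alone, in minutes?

Let welder B's rate be r; then welder F's rate is 3r, so together (3 + 1)r = 4r = 1/37.
Thus r = 1/148 per minute.
Welder B alone: 148 minutes; welder F alone: 148/3 minutes.

148/3 minutes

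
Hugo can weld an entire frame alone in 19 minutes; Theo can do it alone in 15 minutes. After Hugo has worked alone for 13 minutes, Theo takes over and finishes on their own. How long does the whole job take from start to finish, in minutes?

337/19 minutes

In 13 minutes Hugo does 13/19 of the job, leaving 6/19.
Theo works at 1/15 per minute, so finishing takes 6/19 ÷ 1/15 = 90/19 minutes.
Total time = 13 + 90/19 = 337/19 minutes.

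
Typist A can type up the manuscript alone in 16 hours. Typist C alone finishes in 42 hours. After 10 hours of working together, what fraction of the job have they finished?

Combined rate: 1/16 + 1/42 = (21 + 8)/336 = 29/336 per hour.
In 10 hours they complete 10·29/336 = 145/168 of the job.

145/168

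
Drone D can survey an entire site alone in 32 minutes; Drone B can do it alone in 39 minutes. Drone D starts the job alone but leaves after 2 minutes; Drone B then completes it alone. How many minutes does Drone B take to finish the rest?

585/16 minutes

In 2 minutes Drone D does 2/32 = 1/16 of the job, leaving 15/16.
Drone B works at 1/39 per minute, so finishing takes 15/16 ÷ 1/39 = 585/16 minutes.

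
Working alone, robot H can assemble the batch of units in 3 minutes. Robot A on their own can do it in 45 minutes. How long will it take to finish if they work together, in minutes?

45/16 minutes

Combined rate: 1/3 + 1/45 = (15 + 1)/45 = 16/45 per minute.
Time = 1 ÷ (16/45) = 45/16 minutes.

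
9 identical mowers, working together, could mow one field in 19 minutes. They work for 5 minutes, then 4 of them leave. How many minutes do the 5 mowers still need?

126/5 minutes

One mower does 1/171 of the job per minute.
After 5 minutes with 9 mowers, 5/19 is done (14/19 left).
With 5 mowers the rate is 5/171, so the rest takes 14/19 ÷ 5/171 = 126/5 minutes.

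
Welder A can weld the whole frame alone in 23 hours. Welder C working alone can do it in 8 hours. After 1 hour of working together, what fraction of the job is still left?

153/184

Combined rate: 1/23 + 1/8 = (8 + 23)/184 = 31/184 per hour.
In 1 hour they complete 1·31/184 = 31/184 of the job.
So 153/184 remains.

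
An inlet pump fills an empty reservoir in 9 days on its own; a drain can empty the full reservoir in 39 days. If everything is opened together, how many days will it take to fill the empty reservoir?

117/10 days

Net rate = 1/9 − 1/39 = (13 − 3)/117 = 10/117 per day.
Filling time = 1 ÷ (10/117) = 117/10 days.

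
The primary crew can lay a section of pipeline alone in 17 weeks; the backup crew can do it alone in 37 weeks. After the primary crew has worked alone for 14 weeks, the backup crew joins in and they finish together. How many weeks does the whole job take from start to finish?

In 14 weeks the primary crew does 14/17 of the job, leaving 3/17.
The primary crew and the backup crew together work at 54/629 per week, so finishing takes 3/17 ÷ 54/629 = 37/18 weeks.
Total time = 14 + 37/18 = 289/18 weeks.

289/18 weeks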